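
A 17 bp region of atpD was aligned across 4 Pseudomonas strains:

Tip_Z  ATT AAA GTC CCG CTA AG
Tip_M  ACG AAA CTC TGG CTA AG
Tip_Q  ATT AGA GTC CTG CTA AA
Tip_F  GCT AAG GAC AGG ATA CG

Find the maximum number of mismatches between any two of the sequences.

10

Pairwise Hamming distances:
  Tip_Z vs Tip_M: 5
  Tip_Z vs Tip_Q: 3
  Tip_Z vs Tip_F: 8
  Tip_M vs Tip_Q: 7
  Tip_M vs Tip_F: 8
  Tip_Q vs Tip_F: 10
The largest is 10, between Tip_Q and Tip_F.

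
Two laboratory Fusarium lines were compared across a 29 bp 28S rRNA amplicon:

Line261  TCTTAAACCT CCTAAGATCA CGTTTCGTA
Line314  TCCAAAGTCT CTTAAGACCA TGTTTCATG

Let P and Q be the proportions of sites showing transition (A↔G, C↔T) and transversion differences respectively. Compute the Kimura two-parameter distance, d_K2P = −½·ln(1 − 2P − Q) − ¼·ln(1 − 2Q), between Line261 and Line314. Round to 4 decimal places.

0.4591

The sequences differ at positions 3 (T/C, transition), 4 (T/A, transversion), 7 (A/G, transition), 8 (C/T, transition), 12 (C/T, transition), 18 (T/C, transition), 21 (C/T, transition), 27 (G/A, transition), 29 (A/G, transition).
Of the 9 differences, 8 transitions and 1 transversion over 29 sites: P = 8/29 = 0.275862, Q = 1/29 = 0.034483.
d = −0.5·ln(0.413793) − 0.25·ln(0.931034) = −0.5·(-0.882389) − 0.25·(-0.071459) = 0.4591.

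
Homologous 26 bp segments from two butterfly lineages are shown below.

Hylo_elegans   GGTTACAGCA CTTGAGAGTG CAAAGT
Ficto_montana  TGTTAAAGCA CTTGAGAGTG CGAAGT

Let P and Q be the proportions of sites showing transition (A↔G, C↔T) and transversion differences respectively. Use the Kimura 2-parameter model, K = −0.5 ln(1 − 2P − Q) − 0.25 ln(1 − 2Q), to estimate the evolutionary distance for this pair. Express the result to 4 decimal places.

The sequences differ at positions 1 (G/T, transversion), 6 (C/A, transversion), 22 (A/G, transition).
Of the 3 differences, 1 transition and 2 transversions over 26 sites: P = 1/26 = 0.038462, Q = 2/26 = 0.076923.
d = −0.5·ln(0.846153) − 0.25·ln(0.846154) = −0.5·(-0.167055) − 0.25·(-0.167054) = 0.1253.

0.1253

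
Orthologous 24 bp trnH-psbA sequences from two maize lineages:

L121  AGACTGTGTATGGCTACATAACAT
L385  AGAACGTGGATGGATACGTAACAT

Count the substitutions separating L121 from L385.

5

Mismatches occur at site 4 (C↔A), site 5 (T↔C), site 9 (T↔G), site 14 (C↔A), site 18 (A↔G).
That gives 5 mismatches out of 24 aligned sites, so the Hamming distance is 5.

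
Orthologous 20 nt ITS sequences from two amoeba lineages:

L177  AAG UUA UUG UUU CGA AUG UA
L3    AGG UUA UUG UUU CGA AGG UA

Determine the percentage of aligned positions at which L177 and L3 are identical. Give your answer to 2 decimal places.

The sequences differ at positions 2 (A/G), 17 (U/G).
18 of the 20 sites match, so the percent identity is 18/20 × 100 = 90.00%.

90.00%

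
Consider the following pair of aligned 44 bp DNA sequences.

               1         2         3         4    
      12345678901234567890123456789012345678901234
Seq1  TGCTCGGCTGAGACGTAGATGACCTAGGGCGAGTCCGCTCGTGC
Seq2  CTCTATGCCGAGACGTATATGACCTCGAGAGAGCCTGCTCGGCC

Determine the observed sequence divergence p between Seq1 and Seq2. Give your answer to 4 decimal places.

0.2955

Mismatches occur at site 1 (T↔C), site 2 (G↔T), site 5 (C↔A), site 6 (G↔T), site 9 (T↔C), site 18 (G↔T), site 26 (A↔C), site 28 (G↔A), site 30 (C↔A), site 34 (T↔C), site 36 (C↔T), site 42 (T↔G), site 43 (G↔C).
There are 13 differences over 44 sites, so p = 13/44 = 0.2955.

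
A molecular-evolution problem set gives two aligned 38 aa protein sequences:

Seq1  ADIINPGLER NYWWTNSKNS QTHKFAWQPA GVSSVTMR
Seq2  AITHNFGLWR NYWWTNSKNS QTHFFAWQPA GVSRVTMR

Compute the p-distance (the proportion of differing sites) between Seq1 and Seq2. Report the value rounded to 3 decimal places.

0.184

The sequences differ at positions 2 (D/I), 3 (I/T), 4 (I/H), 6 (P/F), 9 (E/W), 24 (K/F), 34 (S/R).
There are 7 differences over 38 sites, so p = 7/38 = 0.184.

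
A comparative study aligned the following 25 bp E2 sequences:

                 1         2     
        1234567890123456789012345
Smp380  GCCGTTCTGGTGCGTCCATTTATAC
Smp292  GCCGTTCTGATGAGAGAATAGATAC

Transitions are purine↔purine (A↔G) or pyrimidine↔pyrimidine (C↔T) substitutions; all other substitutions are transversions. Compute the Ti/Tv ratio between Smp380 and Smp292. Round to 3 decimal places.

0.167

The sequences differ at positions 10 (G/A, transition), 13 (C/A, transversion), 15 (T/A, transversion), 16 (C/G, transversion), 17 (C/A, transversion), 20 (T/A, transversion), 21 (T/G, transversion).
Of the 7 differences, 1 transition and 6 transversions, so Ti/Tv = 1/6 = 0.167.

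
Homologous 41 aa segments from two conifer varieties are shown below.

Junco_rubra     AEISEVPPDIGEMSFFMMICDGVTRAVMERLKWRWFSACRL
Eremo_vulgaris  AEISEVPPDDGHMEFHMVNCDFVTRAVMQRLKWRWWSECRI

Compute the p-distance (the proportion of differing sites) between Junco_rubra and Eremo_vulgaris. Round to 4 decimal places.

0.2683

Mismatches occur at site 10 (I→D), site 12 (E→H), site 14 (S→E), site 16 (F→H), site 18 (M→V), site 19 (I→N), site 22 (G→F), site 29 (E→Q), site 36 (F→W), site 38 (A→E), site 41 (L→I).
There are 11 differences over 41 sites, so p = 11/41 = 0.2683.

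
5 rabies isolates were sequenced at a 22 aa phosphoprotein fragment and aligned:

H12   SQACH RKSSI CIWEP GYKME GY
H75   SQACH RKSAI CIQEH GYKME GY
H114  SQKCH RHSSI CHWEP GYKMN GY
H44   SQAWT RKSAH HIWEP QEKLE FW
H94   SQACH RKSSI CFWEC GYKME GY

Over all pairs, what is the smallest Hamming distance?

Pairwise Hamming distances:
  H12 vs H75: 3
  H12 vs H114: 4
  H12 vs H44: 10
  H12 vs H94: 2
  H75 vs H114: 7
  H75 vs H44: 11
  H75 vs H94: 4
  H114 vs H44: 14
  H114 vs H94: 5
  H44 vs H94: 12
The smallest is 2, between H12 and H94.

2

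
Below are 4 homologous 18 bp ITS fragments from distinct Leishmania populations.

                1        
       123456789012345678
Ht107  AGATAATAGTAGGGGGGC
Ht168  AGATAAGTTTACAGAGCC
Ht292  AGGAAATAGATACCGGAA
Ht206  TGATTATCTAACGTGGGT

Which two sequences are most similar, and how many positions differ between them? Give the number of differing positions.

7

Pairwise Hamming distances:
  Ht107 vs Ht168: 7
  Ht107 vs Ht292: 9
  Ht107 vs Ht206: 8
  Ht168 vs Ht292: 13
  Ht168 vs Ht206: 10
  Ht292 vs Ht206: 12
The smallest is 7, between Ht107 and Ht168.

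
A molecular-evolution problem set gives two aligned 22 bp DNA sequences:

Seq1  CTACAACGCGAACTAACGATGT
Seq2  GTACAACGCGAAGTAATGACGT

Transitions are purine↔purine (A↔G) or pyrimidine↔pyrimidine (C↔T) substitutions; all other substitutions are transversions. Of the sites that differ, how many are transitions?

Differing sites — 1:C/G (Tv); 13:C/G (Tv); 17:C/T (Ti); 20:T/C (Ti).
Of the 4 differences, 2 transitions and 2 transversions, so the answer is 2.

2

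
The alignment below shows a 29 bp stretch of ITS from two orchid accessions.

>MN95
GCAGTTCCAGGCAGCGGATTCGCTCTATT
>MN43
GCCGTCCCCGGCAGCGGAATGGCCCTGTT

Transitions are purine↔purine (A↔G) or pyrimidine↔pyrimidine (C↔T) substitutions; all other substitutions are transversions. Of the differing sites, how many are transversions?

Mismatches occur at site 3 (A/C, transversion), site 6 (T/C, transition), site 9 (A/C, transversion), site 19 (T/A, transversion), site 21 (C/G, transversion), site 24 (T/C, transition), site 27 (A/G, transition).
Of the 7 differences, 3 transitions and 4 transversions, so the answer is 4.

4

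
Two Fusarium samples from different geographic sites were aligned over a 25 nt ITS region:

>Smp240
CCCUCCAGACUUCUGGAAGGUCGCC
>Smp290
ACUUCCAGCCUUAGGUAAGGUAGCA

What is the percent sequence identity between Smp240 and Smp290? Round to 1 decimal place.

Differing sites — 1:C/A; 3:C/U; 9:A/C; 13:C/A; 14:U/G; 16:G/U; 22:C/A; 25:C/A.
17 of the 25 sites match, so the percent identity is 17/25 × 100 = 68.0%.

68.0%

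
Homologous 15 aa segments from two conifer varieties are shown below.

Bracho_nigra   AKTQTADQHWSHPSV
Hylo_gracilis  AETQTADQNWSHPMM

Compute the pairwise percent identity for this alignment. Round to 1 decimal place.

73.3%

Mismatches occur at site 2 (K/E), site 9 (H/N), site 14 (S/M), site 15 (V/M).
11 of the 15 sites match, so the percent identity is 11/15 × 100 = 73.3%.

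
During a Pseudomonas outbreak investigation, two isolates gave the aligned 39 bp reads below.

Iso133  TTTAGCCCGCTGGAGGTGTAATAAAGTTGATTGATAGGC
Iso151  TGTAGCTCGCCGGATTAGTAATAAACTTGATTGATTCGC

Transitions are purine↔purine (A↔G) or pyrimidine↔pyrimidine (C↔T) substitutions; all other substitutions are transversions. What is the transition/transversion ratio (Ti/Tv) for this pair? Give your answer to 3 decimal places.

0.286

Mismatches occur at site 2 (T/G, transversion), site 7 (C/T, transition), site 11 (T/C, transition), site 15 (G/T, transversion), site 16 (G/T, transversion), site 17 (T/A, transversion), site 26 (G/C, transversion), site 36 (A/T, transversion), site 37 (G/C, transversion).
Of the 9 differences, 2 transitions and 7 transversions, so Ti/Tv = 2/7 = 0.286.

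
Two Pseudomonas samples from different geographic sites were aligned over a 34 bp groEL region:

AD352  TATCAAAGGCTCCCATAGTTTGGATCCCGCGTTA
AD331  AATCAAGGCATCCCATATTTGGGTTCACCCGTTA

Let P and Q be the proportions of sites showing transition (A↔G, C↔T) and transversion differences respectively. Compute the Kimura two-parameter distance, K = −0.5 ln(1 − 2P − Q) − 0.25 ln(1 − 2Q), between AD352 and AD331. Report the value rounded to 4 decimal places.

Differing sites — 1:T/A (Tv); 7:A/G (Ti); 9:G/C (Tv); 10:C/A (Tv); 18:G/T (Tv); 21:T/G (Tv); 24:A/T (Tv); 27:C/A (Tv); 29:G/C (Tv).
Of the 9 differences, 1 transition and 8 transversions over 34 sites: P = 1/34 = 0.029412, Q = 8/34 = 0.235294.
d = −0.5·ln(0.705882) − 0.25·ln(0.529412) = −0.5·(-0.348307) − 0.25·(-0.635988) = 0.3332.

0.3332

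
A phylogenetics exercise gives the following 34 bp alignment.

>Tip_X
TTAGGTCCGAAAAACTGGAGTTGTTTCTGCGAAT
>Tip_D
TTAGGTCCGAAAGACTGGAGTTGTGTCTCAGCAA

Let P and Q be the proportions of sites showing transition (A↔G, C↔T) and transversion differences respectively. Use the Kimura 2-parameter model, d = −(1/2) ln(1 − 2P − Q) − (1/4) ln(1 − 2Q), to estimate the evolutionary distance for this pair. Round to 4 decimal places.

0.2023

Differing sites — 13:A/G (Ti); 25:T/G (Tv); 29:G/C (Tv); 30:C/A (Tv); 32:A/C (Tv); 34:T/A (Tv).
Of the 6 differences, 1 transition and 5 transversions over 34 sites: P = 1/34 = 0.029412, Q = 5/34 = 0.147059.
d = −0.5·ln(0.794117) − 0.25·ln(0.705882) = −0.5·(-0.230524) − 0.25·(-0.348307) = 0.2023.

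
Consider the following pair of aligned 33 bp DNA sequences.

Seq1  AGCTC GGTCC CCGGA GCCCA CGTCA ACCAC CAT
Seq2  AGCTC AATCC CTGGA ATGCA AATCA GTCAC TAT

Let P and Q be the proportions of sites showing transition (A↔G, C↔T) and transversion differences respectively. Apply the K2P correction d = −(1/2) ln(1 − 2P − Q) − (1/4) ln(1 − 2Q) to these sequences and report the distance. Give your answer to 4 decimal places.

The sequences differ at positions 6 (G/A, transition), 7 (G/A, transition), 12 (C/T, transition), 16 (G/A, transition), 17 (C/T, transition), 18 (C/G, transversion), 21 (C/A, transversion), 22 (G/A, transition), 26 (A/G, transition), 27 (C/T, transition), 31 (C/T, transition).
Of the 11 differences, 9 transitions and 2 transversions over 33 sites: P = 9/33 = 0.272727, Q = 2/33 = 0.060606.
d = −0.5·ln(0.393940) − 0.25·ln(0.878788) = −0.5·(-0.931557) − 0.25·(-0.129212) = 0.4981.

0.4981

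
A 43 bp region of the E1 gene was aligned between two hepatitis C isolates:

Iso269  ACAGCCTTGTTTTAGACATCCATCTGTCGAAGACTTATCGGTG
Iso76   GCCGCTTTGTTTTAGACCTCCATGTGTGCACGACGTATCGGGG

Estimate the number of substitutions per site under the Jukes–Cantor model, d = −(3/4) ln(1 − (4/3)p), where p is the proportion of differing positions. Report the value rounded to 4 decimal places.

Differing sites — 1:A/G; 3:A/C; 6:C/T; 18:A/C; 24:C/G; 28:C/G; 29:G/C; 31:A/C; 35:T/G; 42:T/G.
p = 10/43 = 0.232558.
d = −0.75 · ln(1 − (4/3)·0.232558) = −0.75 · ln(0.689923) = −0.75 · (-0.371175) = 0.2784.

0.2784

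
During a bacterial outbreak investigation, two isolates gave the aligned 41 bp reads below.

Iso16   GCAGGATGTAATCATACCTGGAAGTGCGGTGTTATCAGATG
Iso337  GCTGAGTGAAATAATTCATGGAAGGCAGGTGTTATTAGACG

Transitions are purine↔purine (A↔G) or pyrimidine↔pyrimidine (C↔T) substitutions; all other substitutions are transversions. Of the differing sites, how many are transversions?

8

Differing sites — 3:A/T (Tv); 5:G/A (Ti); 6:A/G (Ti); 9:T/A (Tv); 13:C/A (Tv); 16:A/T (Tv); 18:C/A (Tv); 25:T/G (Tv); 26:G/C (Tv); 27:C/A (Tv); 36:C/T (Ti); 40:T/C (Ti).
Of the 12 differences, 4 transitions and 8 transversions, so the answer is 8.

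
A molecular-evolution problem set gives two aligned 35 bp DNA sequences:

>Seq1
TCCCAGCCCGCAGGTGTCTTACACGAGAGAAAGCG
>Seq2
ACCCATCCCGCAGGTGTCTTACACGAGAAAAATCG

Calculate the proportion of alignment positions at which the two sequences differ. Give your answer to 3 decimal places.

The sequences differ at positions 1 (T/A), 6 (G/T), 29 (G/A), 33 (G/T).
There are 4 differences over 35 sites, so p = 4/35 = 0.114.

0.114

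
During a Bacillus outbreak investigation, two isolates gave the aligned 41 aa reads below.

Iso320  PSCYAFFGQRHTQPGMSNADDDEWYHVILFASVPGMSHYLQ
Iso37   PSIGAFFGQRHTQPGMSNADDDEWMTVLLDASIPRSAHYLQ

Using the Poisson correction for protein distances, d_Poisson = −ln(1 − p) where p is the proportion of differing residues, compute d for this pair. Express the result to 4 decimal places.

The sequences differ at positions 3 (C/I), 4 (Y/G), 25 (Y/M), 26 (H/T), 28 (I/L), 30 (F/D), 33 (V/I), 35 (G/R), 36 (M/S), 37 (S/A).
p = 10/41 = 0.243902.
d = −ln(1 − 0.243902) = −ln(0.756098) = 0.2796.

0.2796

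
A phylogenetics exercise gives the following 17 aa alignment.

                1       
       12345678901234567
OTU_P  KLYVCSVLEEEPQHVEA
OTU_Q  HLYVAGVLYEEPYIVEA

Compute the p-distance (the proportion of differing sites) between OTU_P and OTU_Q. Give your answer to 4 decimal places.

0.3529

Differing sites — 1:K/H; 5:C/A; 6:S/G; 9:E/Y; 13:Q/Y; 14:H/I.
There are 6 differences over 17 sites, so p = 6/17 = 0.3529.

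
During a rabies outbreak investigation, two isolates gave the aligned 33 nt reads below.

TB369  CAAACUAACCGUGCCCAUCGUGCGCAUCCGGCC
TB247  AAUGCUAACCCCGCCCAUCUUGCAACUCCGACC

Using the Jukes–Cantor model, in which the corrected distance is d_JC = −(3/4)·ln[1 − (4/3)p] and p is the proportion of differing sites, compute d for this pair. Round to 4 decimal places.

The sequences differ at positions 1 (C/A), 3 (A/U), 4 (A/G), 11 (G/C), 12 (U/C), 20 (G/U), 24 (G/A), 25 (C/A), 26 (A/C), 31 (G/A).
p = 10/33 = 0.303030.
d = −0.75 · ln(1 − (4/3)·0.303030) = −0.75 · ln(0.595960) = −0.75 · (-0.517582) = 0.3882.

0.3882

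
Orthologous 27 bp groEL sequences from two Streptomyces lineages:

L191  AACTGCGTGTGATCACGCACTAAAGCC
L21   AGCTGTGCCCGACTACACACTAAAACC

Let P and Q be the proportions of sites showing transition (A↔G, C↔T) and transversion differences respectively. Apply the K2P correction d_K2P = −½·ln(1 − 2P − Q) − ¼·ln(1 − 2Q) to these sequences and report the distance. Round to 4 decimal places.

Mismatches occur at site 2 (A→G, transition), site 6 (C→T, transition), site 8 (T→C, transition), site 9 (G→C, transversion), site 10 (T→C, transition), site 13 (T→C, transition), site 14 (C→T, transition), site 17 (G→A, transition), site 25 (G→A, transition).
Of the 9 differences, 8 transitions and 1 transversion over 27 sites: P = 8/27 = 0.296296, Q = 1/27 = 0.037037.
d = −0.5·ln(0.370371) − 0.25·ln(0.925926) = −0.5·(-0.993250) − 0.25·(-0.076961) = 0.5159.

0.5159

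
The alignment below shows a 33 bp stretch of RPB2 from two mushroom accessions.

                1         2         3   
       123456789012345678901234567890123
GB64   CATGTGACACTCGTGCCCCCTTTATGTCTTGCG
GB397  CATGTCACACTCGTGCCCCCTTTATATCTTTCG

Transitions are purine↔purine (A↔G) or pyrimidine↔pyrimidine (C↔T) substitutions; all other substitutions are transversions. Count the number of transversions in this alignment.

2

Mismatches occur at site 6 (G→C, transversion), site 26 (G→A, transition), site 31 (G→T, transversion).
Of the 3 differences, 1 transition and 2 transversions, so the answer is 2.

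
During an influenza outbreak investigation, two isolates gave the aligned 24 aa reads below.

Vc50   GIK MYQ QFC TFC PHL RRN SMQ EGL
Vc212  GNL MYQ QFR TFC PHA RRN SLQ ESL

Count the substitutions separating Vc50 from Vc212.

Differing sites — 2:I/N; 3:K/L; 9:C/R; 15:L/A; 20:M/L; 23:G/S.
That gives 6 mismatches out of 24 aligned sites, so the Hamming distance is 6.

6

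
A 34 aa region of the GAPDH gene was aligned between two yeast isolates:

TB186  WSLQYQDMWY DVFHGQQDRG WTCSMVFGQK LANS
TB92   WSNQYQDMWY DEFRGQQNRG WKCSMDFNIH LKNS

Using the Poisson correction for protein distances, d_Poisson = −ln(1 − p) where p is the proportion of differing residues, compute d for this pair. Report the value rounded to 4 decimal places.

0.3483

Mismatches occur at site 3 (L→N), site 12 (V→E), site 14 (H→R), site 18 (D→N), site 22 (T→K), site 26 (V→D), site 28 (G→N), site 29 (Q→I), site 30 (K→H), site 32 (A→K).
p = 10/34 = 0.294118.
d = −ln(1 − 0.294118) = −ln(0.705882) = 0.3483.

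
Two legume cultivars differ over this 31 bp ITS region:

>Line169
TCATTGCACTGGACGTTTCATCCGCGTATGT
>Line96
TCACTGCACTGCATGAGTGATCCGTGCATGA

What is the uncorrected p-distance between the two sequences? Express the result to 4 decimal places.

0.2903

Mismatches occur at site 4 (T→C), site 12 (G→C), site 14 (C→T), site 16 (T→A), site 17 (T→G), site 19 (C→G), site 25 (C→T), site 27 (T→C), site 31 (T→A).
There are 9 differences over 31 sites, so p = 9/31 = 0.2903.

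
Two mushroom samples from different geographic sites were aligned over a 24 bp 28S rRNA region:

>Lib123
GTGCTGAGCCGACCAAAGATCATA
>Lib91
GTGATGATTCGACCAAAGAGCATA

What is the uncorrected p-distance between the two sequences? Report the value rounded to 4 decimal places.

0.1667

The sequences differ at positions 4 (C/A), 8 (G/T), 9 (C/T), 20 (T/G).
There are 4 differences over 24 sites, so p = 4/24 = 0.1667.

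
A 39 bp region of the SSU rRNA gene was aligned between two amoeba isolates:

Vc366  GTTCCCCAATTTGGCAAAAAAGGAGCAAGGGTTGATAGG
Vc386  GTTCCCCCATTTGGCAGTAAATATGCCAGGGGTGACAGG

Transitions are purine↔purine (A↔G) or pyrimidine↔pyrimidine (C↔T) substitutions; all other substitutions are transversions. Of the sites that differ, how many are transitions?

Differing sites — 8:A/C (Tv); 17:A/G (Ti); 18:A/T (Tv); 22:G/T (Tv); 23:G/A (Ti); 24:A/T (Tv); 27:A/C (Tv); 32:T/G (Tv); 36:T/C (Ti).
Of the 9 differences, 3 transitions and 6 transversions, so the answer is 3.

3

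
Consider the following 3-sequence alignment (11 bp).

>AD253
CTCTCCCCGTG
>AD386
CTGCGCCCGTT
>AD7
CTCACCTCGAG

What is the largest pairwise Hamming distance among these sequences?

6

Pairwise Hamming distances:
  AD253 vs AD386: 4
  AD253 vs AD7: 3
  AD386 vs AD7: 6
The largest is 6, between AD386 and AD7.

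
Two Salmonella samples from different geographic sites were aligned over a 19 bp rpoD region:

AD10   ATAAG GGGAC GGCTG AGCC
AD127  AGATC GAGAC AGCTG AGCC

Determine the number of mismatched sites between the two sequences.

The sequences differ at positions 2 (T/G), 4 (A/T), 5 (G/C), 7 (G/A), 11 (G/A).
That gives 5 mismatches out of 19 aligned sites, so the Hamming distance is 5.

5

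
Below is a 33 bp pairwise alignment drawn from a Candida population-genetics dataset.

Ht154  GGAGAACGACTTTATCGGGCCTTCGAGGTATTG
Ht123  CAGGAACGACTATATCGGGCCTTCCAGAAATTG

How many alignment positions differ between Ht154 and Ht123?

7

Mismatches occur at site 1 (G→C), site 2 (G→A), site 3 (A→G), site 12 (T→A), site 25 (G→C), site 28 (G→A), site 29 (T→A).
That gives 7 mismatches out of 33 aligned sites, so the Hamming distance is 7.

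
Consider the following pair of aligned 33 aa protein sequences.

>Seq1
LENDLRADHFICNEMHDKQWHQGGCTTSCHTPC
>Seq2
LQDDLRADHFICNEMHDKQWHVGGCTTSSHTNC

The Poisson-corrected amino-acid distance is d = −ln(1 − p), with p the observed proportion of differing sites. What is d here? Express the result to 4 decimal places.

0.1643

Differing sites — 2:E/Q; 3:N/D; 22:Q/V; 29:C/S; 32:P/N.
p = 5/33 = 0.151515.
d = −ln(1 − 0.151515) = −ln(0.848485) = 0.1643.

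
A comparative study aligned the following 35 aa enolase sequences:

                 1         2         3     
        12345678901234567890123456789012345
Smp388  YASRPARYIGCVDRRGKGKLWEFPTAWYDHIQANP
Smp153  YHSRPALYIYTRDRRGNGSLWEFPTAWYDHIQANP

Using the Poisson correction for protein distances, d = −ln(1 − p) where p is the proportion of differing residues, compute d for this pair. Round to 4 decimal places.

0.2231

Differing sites — 2:A/H; 7:R/L; 10:G/Y; 11:C/T; 12:V/R; 17:K/N; 19:K/S.
p = 7/35 = 0.200000.
d = −ln(1 − 0.200000) = −ln(0.800000) = 0.2231.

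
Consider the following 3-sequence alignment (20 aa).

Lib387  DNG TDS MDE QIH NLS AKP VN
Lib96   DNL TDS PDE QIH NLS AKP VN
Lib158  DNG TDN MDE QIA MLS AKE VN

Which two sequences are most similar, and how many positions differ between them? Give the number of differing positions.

Pairwise Hamming distances:
  Lib387 vs Lib96: 2
  Lib387 vs Lib158: 4
  Lib96 vs Lib158: 6
The smallest is 2, between Lib387 and Lib96.

2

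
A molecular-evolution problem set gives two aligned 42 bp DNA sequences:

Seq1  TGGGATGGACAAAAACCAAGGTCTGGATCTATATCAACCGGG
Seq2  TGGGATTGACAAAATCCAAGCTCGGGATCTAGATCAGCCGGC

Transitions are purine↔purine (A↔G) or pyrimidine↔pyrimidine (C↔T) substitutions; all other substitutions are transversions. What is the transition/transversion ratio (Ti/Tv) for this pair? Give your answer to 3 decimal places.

0.167

Differing sites — 7:G/T (Tv); 15:A/T (Tv); 21:G/C (Tv); 24:T/G (Tv); 32:T/G (Tv); 37:A/G (Ti); 42:G/C (Tv).
Of the 7 differences, 1 transition and 6 transversions, so Ti/Tv = 1/6 = 0.167.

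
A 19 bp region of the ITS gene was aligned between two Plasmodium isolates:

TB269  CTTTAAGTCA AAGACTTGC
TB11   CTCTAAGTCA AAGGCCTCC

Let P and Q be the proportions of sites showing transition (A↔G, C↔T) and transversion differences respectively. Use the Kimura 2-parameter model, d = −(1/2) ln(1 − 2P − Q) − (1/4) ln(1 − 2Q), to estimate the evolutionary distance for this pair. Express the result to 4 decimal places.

Mismatches occur at site 3 (T/C, transition), site 14 (A/G, transition), site 16 (T/C, transition), site 18 (G/C, transversion).
Of the 4 differences, 3 transitions and 1 transversion over 19 sites: P = 3/19 = 0.157895, Q = 1/19 = 0.052632.
d = −0.5·ln(0.631578) − 0.25·ln(0.894736) = −0.5·(-0.459534) − 0.25·(-0.111227) = 0.2576.

0.2576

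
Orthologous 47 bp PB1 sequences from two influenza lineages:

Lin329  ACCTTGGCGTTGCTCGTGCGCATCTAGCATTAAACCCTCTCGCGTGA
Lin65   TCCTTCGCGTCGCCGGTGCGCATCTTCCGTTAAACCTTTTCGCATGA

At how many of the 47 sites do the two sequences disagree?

11

Differing sites — 1:A/T; 6:G/C; 11:T/C; 14:T/C; 15:C/G; 26:A/T; 27:G/C; 29:A/G; 37:C/T; 39:C/T; 44:G/A.
That gives 11 mismatches out of 47 aligned sites, so the Hamming distance is 11.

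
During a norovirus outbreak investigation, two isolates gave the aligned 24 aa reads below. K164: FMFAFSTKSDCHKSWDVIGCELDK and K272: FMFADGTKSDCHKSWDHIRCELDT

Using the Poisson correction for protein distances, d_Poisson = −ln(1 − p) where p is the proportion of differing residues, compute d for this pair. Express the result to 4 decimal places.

0.2336

Differing sites — 5:F/D; 6:S/G; 17:V/H; 19:G/R; 24:K/T.
p = 5/24 = 0.208333.
d = −ln(1 − 0.208333) = −ln(0.791667) = 0.2336.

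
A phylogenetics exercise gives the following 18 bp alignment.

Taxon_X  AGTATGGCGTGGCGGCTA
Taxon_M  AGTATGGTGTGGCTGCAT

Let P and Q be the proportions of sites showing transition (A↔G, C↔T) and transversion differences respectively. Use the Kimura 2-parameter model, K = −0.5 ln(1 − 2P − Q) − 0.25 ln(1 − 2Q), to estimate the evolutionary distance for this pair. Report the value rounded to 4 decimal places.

0.2641

Differing sites — 8:C/T (Ti); 14:G/T (Tv); 17:T/A (Tv); 18:A/T (Tv).
Of the 4 differences, 1 transition and 3 transversions over 18 sites: P = 1/18 = 0.055556, Q = 3/18 = 0.166667.
d = −0.5·ln(0.722221) − 0.25·ln(0.666666) = −0.5·(-0.325424) − 0.25·(-0.405466) = 0.2641.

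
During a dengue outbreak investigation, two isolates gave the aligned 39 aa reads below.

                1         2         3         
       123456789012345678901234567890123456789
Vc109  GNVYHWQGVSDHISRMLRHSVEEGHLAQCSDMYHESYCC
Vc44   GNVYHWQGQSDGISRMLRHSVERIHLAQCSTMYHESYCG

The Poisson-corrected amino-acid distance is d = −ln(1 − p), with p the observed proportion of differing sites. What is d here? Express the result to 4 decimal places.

0.1671

Differing sites — 9:V/Q; 12:H/G; 23:E/R; 24:G/I; 31:D/T; 39:C/G.
p = 6/39 = 0.153846.
d = −ln(1 − 0.153846) = −ln(0.846154) = 0.1671.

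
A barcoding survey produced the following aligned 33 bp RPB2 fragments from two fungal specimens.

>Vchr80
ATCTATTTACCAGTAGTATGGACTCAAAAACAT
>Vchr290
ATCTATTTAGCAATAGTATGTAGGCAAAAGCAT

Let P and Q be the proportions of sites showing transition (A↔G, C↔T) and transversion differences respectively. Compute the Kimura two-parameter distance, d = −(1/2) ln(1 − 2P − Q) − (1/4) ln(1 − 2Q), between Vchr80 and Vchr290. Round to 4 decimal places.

0.2082

Differing sites — 10:C/G (Tv); 13:G/A (Ti); 21:G/T (Tv); 23:C/G (Tv); 24:T/G (Tv); 30:A/G (Ti).
Of the 6 differences, 2 transitions and 4 transversions over 33 sites: P = 2/33 = 0.060606, Q = 4/33 = 0.121212.
d = −0.5·ln(0.757576) − 0.25·ln(0.757576) = −0.5·(-0.277631) − 0.25·(-0.277631) = 0.2082.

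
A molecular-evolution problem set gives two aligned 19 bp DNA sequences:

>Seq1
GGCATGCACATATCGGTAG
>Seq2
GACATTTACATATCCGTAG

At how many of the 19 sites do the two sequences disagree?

Differing sites — 2:G/A; 6:G/T; 7:C/T; 15:G/C.
That gives 4 mismatches out of 19 aligned sites, so the Hamming distance is 4.

4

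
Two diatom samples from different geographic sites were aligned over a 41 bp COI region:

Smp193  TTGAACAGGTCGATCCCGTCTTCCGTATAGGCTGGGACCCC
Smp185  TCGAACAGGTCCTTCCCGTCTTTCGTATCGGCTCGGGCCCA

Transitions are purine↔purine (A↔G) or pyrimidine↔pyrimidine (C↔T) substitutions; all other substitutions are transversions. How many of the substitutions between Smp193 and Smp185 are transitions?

Differing sites — 2:T/C (Ti); 12:G/C (Tv); 13:A/T (Tv); 23:C/T (Ti); 29:A/C (Tv); 34:G/C (Tv); 37:A/G (Ti); 41:C/A (Tv).
Of the 8 differences, 3 transitions and 5 transversions, so the answer is 3.

3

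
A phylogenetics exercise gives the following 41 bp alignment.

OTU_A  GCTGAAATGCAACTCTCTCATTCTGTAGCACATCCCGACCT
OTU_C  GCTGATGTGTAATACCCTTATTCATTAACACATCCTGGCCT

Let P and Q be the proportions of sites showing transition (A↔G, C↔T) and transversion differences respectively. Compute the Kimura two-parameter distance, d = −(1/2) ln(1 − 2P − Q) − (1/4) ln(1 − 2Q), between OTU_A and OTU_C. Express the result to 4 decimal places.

Differing sites — 6:A/T (Tv); 7:A/G (Ti); 10:C/T (Ti); 13:C/T (Ti); 14:T/A (Tv); 16:T/C (Ti); 19:C/T (Ti); 24:T/A (Tv); 25:G/T (Tv); 28:G/A (Ti); 36:C/T (Ti); 38:A/G (Ti).
Of the 12 differences, 8 transitions and 4 transversions over 41 sites: P = 8/41 = 0.195122, Q = 4/41 = 0.097561.
d = −0.5·ln(0.512195) − 0.25·ln(0.804878) = −0.5·(-0.669050) − 0.25·(-0.217065) = 0.3888.

0.3888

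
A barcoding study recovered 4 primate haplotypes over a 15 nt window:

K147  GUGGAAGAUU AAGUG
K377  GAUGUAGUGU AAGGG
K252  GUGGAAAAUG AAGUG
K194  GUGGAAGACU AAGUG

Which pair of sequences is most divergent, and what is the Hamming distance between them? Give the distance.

8

Pairwise Hamming distances:
  K147 vs K377: 6
  K147 vs K252: 2
  K147 vs K194: 1
  K377 vs K252: 8
  K377 vs K194: 6
  K252 vs K194: 3
The largest is 8, between K377 and K252.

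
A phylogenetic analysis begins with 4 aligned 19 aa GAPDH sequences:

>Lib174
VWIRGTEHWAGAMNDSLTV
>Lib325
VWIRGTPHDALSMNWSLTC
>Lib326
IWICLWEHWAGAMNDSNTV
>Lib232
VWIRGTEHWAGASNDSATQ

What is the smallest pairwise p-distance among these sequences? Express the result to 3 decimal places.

0.158

Pairwise Hamming distances:
  Lib174 vs Lib325: 6
  Lib174 vs Lib326: 5
  Lib174 vs Lib232: 3
  Lib325 vs Lib326: 11
  Lib325 vs Lib232: 8
  Lib326 vs Lib232: 7
The smallest is 3 mismatches, between Lib174 and Lib232; p = 3/19 = 0.158.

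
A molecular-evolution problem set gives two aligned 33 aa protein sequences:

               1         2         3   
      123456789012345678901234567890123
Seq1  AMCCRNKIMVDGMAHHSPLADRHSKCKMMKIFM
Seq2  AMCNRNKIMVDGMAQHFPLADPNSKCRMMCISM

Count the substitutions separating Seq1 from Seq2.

8

Mismatches occur at site 4 (C→N), site 15 (H→Q), site 17 (S→F), site 22 (R→P), site 23 (H→N), site 27 (K→R), site 30 (K→C), site 32 (F→S).
That gives 8 mismatches out of 33 aligned sites, so the Hamming distance is 8.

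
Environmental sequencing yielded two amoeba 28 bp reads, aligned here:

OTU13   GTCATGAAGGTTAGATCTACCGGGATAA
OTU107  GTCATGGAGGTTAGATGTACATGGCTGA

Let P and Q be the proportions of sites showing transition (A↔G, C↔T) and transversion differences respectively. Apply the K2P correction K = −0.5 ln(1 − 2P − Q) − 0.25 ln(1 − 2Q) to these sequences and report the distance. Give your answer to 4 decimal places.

0.2524

The sequences differ at positions 7 (A/G, transition), 17 (C/G, transversion), 21 (C/A, transversion), 22 (G/T, transversion), 25 (A/C, transversion), 27 (A/G, transition).
Of the 6 differences, 2 transitions and 4 transversions over 28 sites: P = 2/28 = 0.071429, Q = 4/28 = 0.142857.
d = −0.5·ln(0.714285) − 0.25·ln(0.714286) = −0.5·(-0.336473) − 0.25·(-0.336472) = 0.2524.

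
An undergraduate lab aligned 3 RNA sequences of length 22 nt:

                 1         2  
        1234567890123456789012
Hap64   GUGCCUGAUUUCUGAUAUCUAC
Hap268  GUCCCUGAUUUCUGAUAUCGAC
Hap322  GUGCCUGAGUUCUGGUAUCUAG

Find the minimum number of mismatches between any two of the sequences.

2

Pairwise Hamming distances:
  Hap64 vs Hap268: 2
  Hap64 vs Hap322: 3
  Hap268 vs Hap322: 5
The smallest is 2, between Hap64 and Hap268.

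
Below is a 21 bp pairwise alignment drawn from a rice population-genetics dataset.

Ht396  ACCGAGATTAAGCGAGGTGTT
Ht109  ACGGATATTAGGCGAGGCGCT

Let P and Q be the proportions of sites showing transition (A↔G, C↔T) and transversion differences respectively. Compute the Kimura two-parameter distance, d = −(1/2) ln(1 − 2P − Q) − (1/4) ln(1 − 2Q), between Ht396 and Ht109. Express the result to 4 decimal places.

Differing sites — 3:C/G (Tv); 6:G/T (Tv); 11:A/G (Ti); 18:T/C (Ti); 20:T/C (Ti).
Of the 5 differences, 3 transitions and 2 transversions over 21 sites: P = 3/21 = 0.142857, Q = 2/21 = 0.095238.
d = −0.5·ln(0.619048) − 0.25·ln(0.809524) = −0.5·(-0.479572) − 0.25·(-0.211309) = 0.2926.

0.2926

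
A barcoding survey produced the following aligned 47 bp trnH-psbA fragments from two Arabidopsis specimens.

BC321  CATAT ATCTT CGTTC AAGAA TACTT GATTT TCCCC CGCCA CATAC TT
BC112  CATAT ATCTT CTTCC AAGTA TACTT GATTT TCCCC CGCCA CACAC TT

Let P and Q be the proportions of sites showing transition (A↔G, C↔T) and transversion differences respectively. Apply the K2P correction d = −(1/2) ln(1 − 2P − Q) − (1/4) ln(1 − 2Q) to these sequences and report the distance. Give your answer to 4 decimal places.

0.0905

The sequences differ at positions 12 (G/T, transversion), 14 (T/C, transition), 19 (A/T, transversion), 43 (T/C, transition).
Of the 4 differences, 2 transitions and 2 transversions over 47 sites: P = 2/47 = 0.042553, Q = 2/47 = 0.042553.
d = −0.5·ln(0.872341) − 0.25·ln(0.914894) = −0.5·(-0.136575) − 0.25·(-0.088947) = 0.0905.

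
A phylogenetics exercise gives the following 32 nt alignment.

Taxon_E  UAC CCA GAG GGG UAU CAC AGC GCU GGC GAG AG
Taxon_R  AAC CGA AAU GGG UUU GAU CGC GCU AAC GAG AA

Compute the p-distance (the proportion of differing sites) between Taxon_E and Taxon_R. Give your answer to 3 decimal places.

Mismatches occur at site 1 (U→A), site 5 (C→G), site 7 (G→A), site 9 (G→U), site 14 (A→U), site 16 (C→G), site 18 (C→U), site 19 (A→C), site 25 (G→A), site 26 (G→A), site 32 (G→A).
There are 11 differences over 32 sites, so p = 11/32 = 0.344.

0.344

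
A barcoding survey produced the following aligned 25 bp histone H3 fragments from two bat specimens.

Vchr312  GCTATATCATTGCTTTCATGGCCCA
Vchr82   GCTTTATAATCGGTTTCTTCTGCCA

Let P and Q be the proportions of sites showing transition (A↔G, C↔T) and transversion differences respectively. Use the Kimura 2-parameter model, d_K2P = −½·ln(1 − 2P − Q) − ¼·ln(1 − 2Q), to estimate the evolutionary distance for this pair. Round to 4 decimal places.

The sequences differ at positions 4 (A/T, transversion), 8 (C/A, transversion), 11 (T/C, transition), 13 (C/G, transversion), 18 (A/T, transversion), 20 (G/C, transversion), 21 (G/T, transversion), 22 (C/G, transversion).
Of the 8 differences, 1 transition and 7 transversions over 25 sites: P = 1/25 = 0.040000, Q = 7/25 = 0.280000.
d = −0.5·ln(0.640000) − 0.25·ln(0.440000) = −0.5·(-0.446287) − 0.25·(-0.820981) = 0.4284.

0.4284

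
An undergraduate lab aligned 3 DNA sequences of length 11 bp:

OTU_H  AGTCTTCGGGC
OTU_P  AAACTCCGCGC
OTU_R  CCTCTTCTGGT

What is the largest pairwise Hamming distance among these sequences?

7

Pairwise Hamming distances:
  OTU_H vs OTU_P: 4
  OTU_H vs OTU_R: 4
  OTU_P vs OTU_R: 7
The largest is 7, between OTU_P and OTU_R.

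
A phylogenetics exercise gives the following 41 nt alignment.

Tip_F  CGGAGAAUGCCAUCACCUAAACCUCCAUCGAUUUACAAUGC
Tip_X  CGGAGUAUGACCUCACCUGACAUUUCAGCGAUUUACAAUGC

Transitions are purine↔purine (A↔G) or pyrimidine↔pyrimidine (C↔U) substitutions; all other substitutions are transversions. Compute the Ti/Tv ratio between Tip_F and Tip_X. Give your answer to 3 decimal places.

0.500

Mismatches occur at site 6 (A↔U, transversion), site 10 (C↔A, transversion), site 12 (A↔C, transversion), site 19 (A↔G, transition), site 21 (A↔C, transversion), site 22 (C↔A, transversion), site 23 (C↔U, transition), site 25 (C↔U, transition), site 28 (U↔G, transversion).
Of the 9 differences, 3 transitions and 6 transversions, so Ti/Tv = 3/6 = 0.500.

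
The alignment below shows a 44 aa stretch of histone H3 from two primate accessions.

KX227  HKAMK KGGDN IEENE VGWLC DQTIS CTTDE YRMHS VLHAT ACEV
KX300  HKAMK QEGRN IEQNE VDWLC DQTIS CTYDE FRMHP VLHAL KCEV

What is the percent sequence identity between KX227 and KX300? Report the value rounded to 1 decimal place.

77.3%

The sequences differ at positions 6 (K/Q), 7 (G/E), 9 (D/R), 13 (E/Q), 17 (G/D), 28 (T/Y), 31 (Y/F), 35 (S/P), 40 (T/L), 41 (A/K).
34 of the 44 sites match, so the percent identity is 34/44 × 100 = 77.3%.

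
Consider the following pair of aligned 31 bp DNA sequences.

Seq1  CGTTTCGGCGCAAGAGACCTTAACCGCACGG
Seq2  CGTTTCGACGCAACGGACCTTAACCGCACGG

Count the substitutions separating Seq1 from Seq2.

The sequences differ at positions 8 (G/A), 14 (G/C), 15 (A/G).
That gives 3 mismatches out of 31 aligned sites, so the Hamming distance is 3.

3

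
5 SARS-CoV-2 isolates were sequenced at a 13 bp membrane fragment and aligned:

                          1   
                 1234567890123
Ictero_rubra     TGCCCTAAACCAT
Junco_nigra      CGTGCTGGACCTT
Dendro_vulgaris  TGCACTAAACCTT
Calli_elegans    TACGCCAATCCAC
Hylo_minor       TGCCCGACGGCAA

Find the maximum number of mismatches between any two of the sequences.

10

Pairwise Hamming distances:
  Ictero_rubra vs Junco_nigra: 6
  Ictero_rubra vs Dendro_vulgaris: 2
  Ictero_rubra vs Calli_elegans: 5
  Ictero_rubra vs Hylo_minor: 5
  Junco_nigra vs Dendro_vulgaris: 5
  Junco_nigra vs Calli_elegans: 9
  Junco_nigra vs Hylo_minor: 10
  Dendro_vulgaris vs Calli_elegans: 6
  Dendro_vulgaris vs Hylo_minor: 7
  Calli_elegans vs Hylo_minor: 7
The largest is 10, between Junco_nigra and Hylo_minor.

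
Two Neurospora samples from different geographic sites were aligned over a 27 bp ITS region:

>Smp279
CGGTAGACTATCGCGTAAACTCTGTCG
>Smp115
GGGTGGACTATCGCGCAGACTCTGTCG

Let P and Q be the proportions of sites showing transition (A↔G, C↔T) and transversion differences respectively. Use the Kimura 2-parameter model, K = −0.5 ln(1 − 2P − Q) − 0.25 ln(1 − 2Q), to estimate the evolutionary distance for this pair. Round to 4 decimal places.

0.1693

Differing sites — 1:C/G (Tv); 5:A/G (Ti); 16:T/C (Ti); 18:A/G (Ti).
Of the 4 differences, 3 transitions and 1 transversion over 27 sites: P = 3/27 = 0.111111, Q = 1/27 = 0.037037.
d = −0.5·ln(0.740741) − 0.25·ln(0.925926) = −0.5·(-0.300104) − 0.25·(-0.076961) = 0.1693.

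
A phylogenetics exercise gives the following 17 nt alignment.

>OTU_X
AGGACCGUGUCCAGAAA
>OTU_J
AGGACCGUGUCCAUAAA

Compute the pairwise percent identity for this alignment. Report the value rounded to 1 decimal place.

94.1%

Differing sites — 14:G/U.
16 of the 17 sites match, so the percent identity is 16/17 × 100 = 94.1%.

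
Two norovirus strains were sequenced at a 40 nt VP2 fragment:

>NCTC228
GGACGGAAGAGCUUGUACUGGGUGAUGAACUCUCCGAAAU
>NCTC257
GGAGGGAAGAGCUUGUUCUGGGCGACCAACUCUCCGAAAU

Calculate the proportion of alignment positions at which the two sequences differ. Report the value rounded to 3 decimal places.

Mismatches occur at site 4 (C↔G), site 17 (A↔U), site 23 (U↔C), site 26 (U↔C), site 27 (G↔C).
There are 5 differences over 40 sites, so p = 5/40 = 0.125.

0.125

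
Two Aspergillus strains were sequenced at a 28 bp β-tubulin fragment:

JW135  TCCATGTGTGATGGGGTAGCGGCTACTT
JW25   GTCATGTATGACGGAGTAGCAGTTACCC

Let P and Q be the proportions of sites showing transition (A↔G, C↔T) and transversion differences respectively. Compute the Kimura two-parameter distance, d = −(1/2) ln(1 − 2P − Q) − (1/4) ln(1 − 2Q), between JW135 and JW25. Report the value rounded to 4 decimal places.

0.4857

The sequences differ at positions 1 (T/G, transversion), 2 (C/T, transition), 8 (G/A, transition), 12 (T/C, transition), 15 (G/A, transition), 21 (G/A, transition), 23 (C/T, transition), 27 (T/C, transition), 28 (T/C, transition).
Of the 9 differences, 8 transitions and 1 transversion over 28 sites: P = 8/28 = 0.285714, Q = 1/28 = 0.035714.
d = −0.5·ln(0.392858) − 0.25·ln(0.928572) = −0.5·(-0.934307) − 0.25·(-0.074107) = 0.4857.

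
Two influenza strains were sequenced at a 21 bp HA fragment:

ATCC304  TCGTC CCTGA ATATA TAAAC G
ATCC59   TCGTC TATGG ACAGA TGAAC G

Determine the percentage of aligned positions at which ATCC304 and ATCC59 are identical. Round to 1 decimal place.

71.4%

The sequences differ at positions 6 (C/T), 7 (C/A), 10 (A/G), 12 (T/C), 14 (T/G), 17 (A/G).
15 of the 21 sites match, so the percent identity is 15/21 × 100 = 71.4%.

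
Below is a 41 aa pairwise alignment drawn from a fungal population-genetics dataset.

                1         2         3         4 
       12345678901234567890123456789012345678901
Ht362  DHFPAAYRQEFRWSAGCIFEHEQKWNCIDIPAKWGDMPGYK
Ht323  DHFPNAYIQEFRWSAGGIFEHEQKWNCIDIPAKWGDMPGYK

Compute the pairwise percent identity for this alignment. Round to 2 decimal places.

Mismatches occur at site 5 (A/N), site 8 (R/I), site 17 (C/G).
38 of the 41 sites match, so the percent identity is 38/41 × 100 = 92.68%.

92.68%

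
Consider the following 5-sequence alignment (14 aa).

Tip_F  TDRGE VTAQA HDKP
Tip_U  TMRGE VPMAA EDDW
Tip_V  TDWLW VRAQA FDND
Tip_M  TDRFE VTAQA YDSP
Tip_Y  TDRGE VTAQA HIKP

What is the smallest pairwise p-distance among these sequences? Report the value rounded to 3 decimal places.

Pairwise Hamming distances:
  Tip_F vs Tip_U: 7
  Tip_F vs Tip_V: 7
  Tip_F vs Tip_M: 3
  Tip_F vs Tip_Y: 1
  Tip_U vs Tip_V: 10
  Tip_U vs Tip_M: 8
  Tip_U vs Tip_Y: 8
  Tip_V vs Tip_M: 7
  Tip_V vs Tip_Y: 8
  Tip_M vs Tip_Y: 4
The smallest is 1 mismatch, between Tip_F and Tip_Y; p = 1/14 = 0.071.

0.071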